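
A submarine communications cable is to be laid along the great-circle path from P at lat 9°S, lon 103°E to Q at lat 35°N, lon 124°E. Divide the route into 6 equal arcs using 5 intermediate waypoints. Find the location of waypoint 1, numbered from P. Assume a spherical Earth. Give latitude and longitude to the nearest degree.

From cos δ = sin φ₁ sin φ₂ + cos φ₁ cos φ₂ cos Δλ, the central angle is δ ≈ 0.842 rad (48.3°).
Interpolate at f = 1/6 with slerp weights a = sin((1−f)δ)/sin δ ≈ 0.865, b = sin(fδ)/sin δ ≈ 0.188.
p = a·p₁ + b·p₂ ≈ (-0.278, 0.960, -0.028); φ = arcsin(p_z) ≈ -1.59°, λ = atan2(p_y, p_x) ≈ 106.16°.

≈ lat 2°S, lon 106°E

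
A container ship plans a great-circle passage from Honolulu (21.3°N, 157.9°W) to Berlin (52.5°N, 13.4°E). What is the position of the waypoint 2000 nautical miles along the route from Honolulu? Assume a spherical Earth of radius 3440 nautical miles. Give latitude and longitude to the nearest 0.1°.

Write both endpoints as unit vectors p₁, p₂ with components (cos φ cos λ, cos φ sin λ, sin φ).
The central angle between the endpoints is δ = arccos(p₁·p₂) ≈ 1.847 rad (105.8°). The total great-circle distance is δ·R ≈ 1.847 × 3440 ≈ 6353 nmi, so the target fraction is f = 2000/6353 ≈ 0.315.
Interpolate at f ≈ 0.315 with slerp weights a = sin((1−f)δ)/sin δ ≈ 0.991, b = sin(fδ)/sin δ ≈ 0.571.
p = a·p₁ + b·p₂ ≈ (-0.518, -0.267, 0.813); φ = arcsin(p_z) ≈ 54.38°, λ = atan2(p_y, p_x) ≈ -152.72°.

≈ 54.4°N, 152.7°W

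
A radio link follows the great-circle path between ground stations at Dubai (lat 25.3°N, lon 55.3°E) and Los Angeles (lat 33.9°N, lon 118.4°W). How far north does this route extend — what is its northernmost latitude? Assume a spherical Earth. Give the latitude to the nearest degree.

≈ 85°N

The great circle lies in the plane with unit normal n̂ = (p₁ × p₂)/|p₁ × p₂|.
Here n̂_z ≈ -0.096; the vertex latitude is φ_max = arccos|n̂_z| ≈ 84.5°.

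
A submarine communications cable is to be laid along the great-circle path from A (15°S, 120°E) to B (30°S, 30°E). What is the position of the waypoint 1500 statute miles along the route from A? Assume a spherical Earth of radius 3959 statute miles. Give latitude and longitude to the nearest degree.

The haversine formula gives a central angle δ ≈ 1.441 rad (82.6°) between the endpoints. The total great-circle distance is δ·R ≈ 1.441 × 3959 ≈ 5705 mi, so the target fraction is f = 1500/5705 ≈ 0.263.
Interpolate at f ≈ 0.263 with slerp weights a = sin((1−f)δ)/sin δ ≈ 0.881, b = sin(fδ)/sin δ ≈ 0.373.
p = a·p₁ + b·p₂ ≈ (-0.146, 0.898, -0.414); φ = arcsin(p_z) ≈ -24.49°, λ = atan2(p_y, p_x) ≈ 99.21°.

≈ (24°S, 99°E)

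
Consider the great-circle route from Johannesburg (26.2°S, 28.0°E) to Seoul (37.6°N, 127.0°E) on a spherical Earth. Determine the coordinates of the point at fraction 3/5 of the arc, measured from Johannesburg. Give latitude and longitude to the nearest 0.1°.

Write both endpoints as unit vectors p₁, p₂ with components (cos φ cos λ, cos φ sin λ, sin φ).
The central angle between the endpoints is δ = arccos(p₁·p₂) ≈ 1.961 rad (112.4°).
Interpolate at f = 3/5 with slerp weights a = sin((1−f)δ)/sin δ ≈ 0.764, b = sin(fδ)/sin δ ≈ 0.999.
p = a·p₁ + b·p₂ ≈ (0.129, 0.954, 0.272); φ = arcsin(p_z) ≈ 15.78°, λ = atan2(p_y, p_x) ≈ 82.29°.

≈ 15.8°N, 82.3°E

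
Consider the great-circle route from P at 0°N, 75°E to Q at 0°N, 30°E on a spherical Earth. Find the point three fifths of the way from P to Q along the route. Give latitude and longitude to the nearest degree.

≈ 0°N, 48°E

The haversine formula gives a central angle δ ≈ 0.785 rad (45.0°) between the endpoints.
Interpolate at f = 3/5 with slerp weights a = sin((1−f)δ)/sin δ ≈ 0.437, b = sin(fδ)/sin δ ≈ 0.642.
p = a·p₁ + b·p₂ ≈ (0.669, 0.743, 0.000); φ = arcsin(p_z) ≈ 0.00°, λ = atan2(p_y, p_x) ≈ 48.00°.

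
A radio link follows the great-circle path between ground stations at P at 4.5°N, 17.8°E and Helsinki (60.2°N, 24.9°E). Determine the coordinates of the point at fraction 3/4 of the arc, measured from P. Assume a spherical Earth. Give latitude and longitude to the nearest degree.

Write both endpoints as unit vectors p₁, p₂ with components (cos φ cos λ, cos φ sin λ, sin φ).
The central angle between the endpoints is δ = arccos(p₁·p₂) ≈ 0.977 rad (56.0°).
Interpolate at f = 3/4 with slerp weights a = sin((1−f)δ)/sin δ ≈ 0.292, b = sin(fδ)/sin δ ≈ 0.807.
p = a·p₁ + b·p₂ ≈ (0.641, 0.258, 0.723); φ = arcsin(p_z) ≈ 46.32°, λ = atan2(p_y, p_x) ≈ 21.92°.

≈ 46°N, 22°E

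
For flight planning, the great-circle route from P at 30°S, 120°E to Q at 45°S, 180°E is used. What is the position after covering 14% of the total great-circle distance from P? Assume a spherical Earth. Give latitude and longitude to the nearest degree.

≈ 34°S, 127°E

Convert each endpoint to a unit vector on the sphere (x = cos φ cos λ, y = cos φ sin λ, z = sin φ).
The central angle between the endpoints is δ = arccos(p₁·p₂) ≈ 0.850 rad (48.7°).
Interpolate at f = 0.14 with slerp weights a = sin((1−f)δ)/sin δ ≈ 0.889, b = sin(fδ)/sin δ ≈ 0.158.
p = a·p₁ + b·p₂ ≈ (-0.497, 0.666, -0.556); φ = arcsin(p_z) ≈ -33.79°, λ = atan2(p_y, p_x) ≈ 126.69°.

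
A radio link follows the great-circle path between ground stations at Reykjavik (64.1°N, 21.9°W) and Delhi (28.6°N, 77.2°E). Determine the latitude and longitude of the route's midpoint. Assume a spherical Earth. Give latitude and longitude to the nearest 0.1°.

Convert each endpoint to a unit vector on the sphere (x = cos φ cos λ, y = cos φ sin λ, z = sin φ).
The central angle between the endpoints is δ = arccos(p₁·p₂) ≈ 1.192 rad (68.3°).
Interpolate at f = 1/2 with slerp weights a = sin((1−f)δ)/sin δ ≈ 0.604, b = sin(fδ)/sin δ ≈ 0.604.
p = a·p₁ + b·p₂ ≈ (0.362, 0.419, 0.833); φ = arcsin(p_z) ≈ 56.37°, λ = atan2(p_y, p_x) ≈ 49.13°.

≈ (56.4°N, 49.1°E)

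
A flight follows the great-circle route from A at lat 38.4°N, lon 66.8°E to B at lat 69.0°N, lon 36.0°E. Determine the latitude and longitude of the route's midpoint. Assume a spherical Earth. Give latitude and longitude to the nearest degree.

≈ lat 55°N, lon 57°E

The haversine formula gives a central angle δ ≈ 0.607 rad (34.8°) between the endpoints.
Interpolate at f = 1/2 with slerp weights a = sin((1−f)δ)/sin δ ≈ 0.524, b = sin(fδ)/sin δ ≈ 0.524.
p = a·p₁ + b·p₂ ≈ (0.314, 0.488, 0.815); φ = arcsin(p_z) ≈ 54.55°, λ = atan2(p_y, p_x) ≈ 57.26°.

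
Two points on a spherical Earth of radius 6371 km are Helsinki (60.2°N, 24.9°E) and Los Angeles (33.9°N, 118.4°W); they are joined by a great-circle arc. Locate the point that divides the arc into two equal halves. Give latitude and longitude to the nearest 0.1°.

≈ (69.8°N, 83.9°W)

Convert each endpoint to a unit vector on the sphere (x = cos φ cos λ, y = cos φ sin λ, z = sin φ).
The central angle between the endpoints is δ = arccos(p₁·p₂) ≈ 1.417 rad (81.2°).
Interpolate at f = 1/2 with slerp weights a = sin((1−f)δ)/sin δ ≈ 0.658, b = sin(fδ)/sin δ ≈ 0.658.
p = a·p₁ + b·p₂ ≈ (0.037, -0.343, 0.939); φ = arcsin(p_z) ≈ 69.82°, λ = atan2(p_y, p_x) ≈ -83.86°.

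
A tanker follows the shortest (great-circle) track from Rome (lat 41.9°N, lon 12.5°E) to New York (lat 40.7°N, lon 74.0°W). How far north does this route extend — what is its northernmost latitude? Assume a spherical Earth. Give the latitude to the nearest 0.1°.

The great circle lies in the plane with unit normal n̂ = (p₁ × p₂)/|p₁ × p₂|.
Here n̂_z ≈ -0.638; the vertex latitude is φ_max = arccos|n̂_z| ≈ 50.4°.

≈ 50.4°N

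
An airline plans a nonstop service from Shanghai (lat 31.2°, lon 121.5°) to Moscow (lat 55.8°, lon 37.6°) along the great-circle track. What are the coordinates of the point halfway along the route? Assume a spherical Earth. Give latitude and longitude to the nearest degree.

The haversine formula gives a central angle δ ≈ 1.071 rad (61.3°) between the endpoints.
Interpolate at f = 1/2 with slerp weights a = sin((1−f)δ)/sin δ ≈ 0.581, b = sin(fδ)/sin δ ≈ 0.581.
p = a·p₁ + b·p₂ ≈ (-0.001, 0.623, 0.782); φ = arcsin(p_z) ≈ 51.44°, λ = atan2(p_y, p_x) ≈ 90.09°.

≈ lat 51°, lon 90°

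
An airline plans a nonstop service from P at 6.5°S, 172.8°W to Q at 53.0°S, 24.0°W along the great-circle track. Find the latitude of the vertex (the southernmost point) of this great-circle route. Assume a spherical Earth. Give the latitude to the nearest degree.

The great circle lies in the plane with unit normal n̂ = (p₁ × p₂)/|p₁ × p₂|.
Here n̂_z ≈ +0.341; the vertex latitude is φ_max = arccos|n̂_z| ≈ 70.0°.

≈ 70°S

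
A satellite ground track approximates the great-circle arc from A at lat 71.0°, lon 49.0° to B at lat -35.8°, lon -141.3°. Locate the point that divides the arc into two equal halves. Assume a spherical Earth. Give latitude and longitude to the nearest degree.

≈ lat 36°, lon -148°

Convert each endpoint to a unit vector on the sphere (x = cos φ cos λ, y = cos φ sin λ, z = sin φ).
The central angle between the endpoints is δ = arccos(p₁·p₂) ≈ 2.520 rad (144.4°).
Interpolate at f = 1/2 with slerp weights a = sin((1−f)δ)/sin δ ≈ 1.635, b = sin(fδ)/sin δ ≈ 1.635.
p = a·p₁ + b·p₂ ≈ (-0.686, -0.427, 0.589); φ = arcsin(p_z) ≈ 36.11°, λ = atan2(p_y, p_x) ≈ -148.06°.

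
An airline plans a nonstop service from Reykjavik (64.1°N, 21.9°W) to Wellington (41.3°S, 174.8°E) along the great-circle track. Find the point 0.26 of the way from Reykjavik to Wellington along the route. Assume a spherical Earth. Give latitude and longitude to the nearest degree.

Write both endpoints as unit vectors p₁, p₂ with components (cos φ cos λ, cos φ sin λ, sin φ).
The central angle between the endpoints is δ = arccos(p₁·p₂) ≈ 2.709 rad (155.2°).
Interpolate at f = 0.26 with slerp weights a = sin((1−f)δ)/sin δ ≈ 2.166, b = sin(fδ)/sin δ ≈ 1.546.
p = a·p₁ + b·p₂ ≈ (-0.279, -0.248, 0.928); φ = arcsin(p_z) ≈ 68.10°, λ = atan2(p_y, p_x) ≈ -138.40°.

≈ 68°N, 138°W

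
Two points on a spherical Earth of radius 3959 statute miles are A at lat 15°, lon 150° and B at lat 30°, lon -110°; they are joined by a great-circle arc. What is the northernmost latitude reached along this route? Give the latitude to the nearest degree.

The great circle lies in the plane with unit normal n̂ = (p₁ × p₂)/|p₁ × p₂|.
Here n̂_z ≈ +0.824; the vertex latitude is φ_max = arccos|n̂_z| ≈ 34.5°.
Check via Clairaut: cos φ_max = |cos φ₁| · sin C = cos(15.0°)·sin(58.5°) ≈ 0.824, again giving ≈ 34.5°.

≈ 35°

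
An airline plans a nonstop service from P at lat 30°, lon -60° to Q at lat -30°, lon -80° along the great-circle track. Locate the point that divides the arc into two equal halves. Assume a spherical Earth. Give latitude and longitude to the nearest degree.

≈ lat 0°, lon -70°

The haversine formula gives a central angle δ ≈ 1.099 rad (62.9°) between the endpoints.
Interpolate at f = 1/2 with slerp weights a = sin((1−f)δ)/sin δ ≈ 0.586, b = sin(fδ)/sin δ ≈ 0.586.
p = a·p₁ + b·p₂ ≈ (0.342, -0.940, 0.000); φ = arcsin(p_z) ≈ 0.00°, λ = atan2(p_y, p_x) ≈ -70.00°.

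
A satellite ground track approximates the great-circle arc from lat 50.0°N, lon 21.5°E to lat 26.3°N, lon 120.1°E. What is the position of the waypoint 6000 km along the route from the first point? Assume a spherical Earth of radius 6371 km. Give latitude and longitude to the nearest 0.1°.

The haversine formula gives a central angle δ ≈ 1.315 rad (75.3°) between the endpoints. The total great-circle distance is δ·R ≈ 1.315 × 6371 ≈ 8376 km, so the target fraction is f = 6000/8376 ≈ 0.716.
Interpolate at f ≈ 0.716 with slerp weights a = sin((1−f)δ)/sin δ ≈ 0.377, b = sin(fδ)/sin δ ≈ 0.836.
p = a·p₁ + b·p₂ ≈ (-0.151, 0.737, 0.659); φ = arcsin(p_z) ≈ 41.22°, λ = atan2(p_y, p_x) ≈ 101.54°.

≈ lat 41.2°N, lon 101.5°E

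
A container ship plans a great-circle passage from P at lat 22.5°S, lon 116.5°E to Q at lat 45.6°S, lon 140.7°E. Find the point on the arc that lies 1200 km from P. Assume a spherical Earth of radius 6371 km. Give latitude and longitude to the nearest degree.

≈ lat 31°S, lon 124°E

Write both endpoints as unit vectors p₁, p₂ with components (cos φ cos λ, cos φ sin λ, sin φ).
The central angle between the endpoints is δ = arccos(p₁·p₂) ≈ 0.530 rad (30.3°). The total great-circle distance is δ·R ≈ 0.530 × 6371 ≈ 3374 km, so the target fraction is f = 1200/3374 ≈ 0.356.
Interpolate at f ≈ 0.356 with slerp weights a = sin((1−f)δ)/sin δ ≈ 0.662, b = sin(fδ)/sin δ ≈ 0.371.
p = a·p₁ + b·p₂ ≈ (-0.474, 0.712, -0.518); φ = arcsin(p_z) ≈ -31.22°, λ = atan2(p_y, p_x) ≈ 123.64°.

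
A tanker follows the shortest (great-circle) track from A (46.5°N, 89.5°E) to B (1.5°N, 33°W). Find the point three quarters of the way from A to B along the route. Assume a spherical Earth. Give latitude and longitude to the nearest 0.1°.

The haversine formula gives a central angle δ ≈ 1.929 rad (110.5°) between the endpoints.
Interpolate at f = 3/4 with slerp weights a = sin((1−f)δ)/sin δ ≈ 0.495, b = sin(fδ)/sin δ ≈ 1.060.
p = a·p₁ + b·p₂ ≈ (0.891, -0.236, 0.387); φ = arcsin(p_z) ≈ 22.77°, λ = atan2(p_y, p_x) ≈ -14.83°.

≈ (22.8°N, 14.8°W)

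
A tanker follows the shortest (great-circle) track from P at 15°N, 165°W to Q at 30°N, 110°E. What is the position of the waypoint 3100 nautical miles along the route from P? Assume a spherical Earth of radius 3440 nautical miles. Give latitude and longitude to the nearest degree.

From cos δ = sin φ₁ sin φ₂ + cos φ₁ cos φ₂ cos Δλ, the central angle is δ ≈ 1.367 rad (78.3°). The total great-circle distance is δ·R ≈ 1.367 × 3440 ≈ 4703 nmi, so the target fraction is f = 3100/4703 ≈ 0.659.
Interpolate at f ≈ 0.659 with slerp weights a = sin((1−f)δ)/sin δ ≈ 0.459, b = sin(fδ)/sin δ ≈ 0.801.
p = a·p₁ + b·p₂ ≈ (-0.665, 0.537, 0.519); φ = arcsin(p_z) ≈ 31.27°, λ = atan2(p_y, p_x) ≈ 141.09°.

≈ 31°N, 141°E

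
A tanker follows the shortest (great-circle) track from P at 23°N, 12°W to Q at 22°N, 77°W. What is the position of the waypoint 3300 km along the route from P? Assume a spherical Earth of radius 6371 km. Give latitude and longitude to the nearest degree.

Convert each endpoint to a unit vector on the sphere (x = cos φ cos λ, y = cos φ sin λ, z = sin φ).
The central angle between the endpoints is δ = arccos(p₁·p₂) ≈ 1.039 rad (59.5°). The total great-circle distance is δ·R ≈ 1.039 × 6371 ≈ 6620 km, so the target fraction is f = 3300/6620 ≈ 0.499.
Interpolate at f ≈ 0.499 with slerp weights a = sin((1−f)δ)/sin δ ≈ 0.578, b = sin(fδ)/sin δ ≈ 0.574.
p = a·p₁ + b·p₂ ≈ (0.640, -0.629, 0.441); φ = arcsin(p_z) ≈ 26.16°, λ = atan2(p_y, p_x) ≈ -44.53°.

≈ 26°N, 45°W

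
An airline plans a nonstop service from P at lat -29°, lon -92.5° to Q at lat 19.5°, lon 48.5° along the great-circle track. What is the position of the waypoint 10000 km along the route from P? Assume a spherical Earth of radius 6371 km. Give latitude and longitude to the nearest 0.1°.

From cos δ = sin φ₁ sin φ₂ + cos φ₁ cos φ₂ cos Δλ, the central angle is δ ≈ 2.502 rad (143.4°). The total great-circle distance is δ·R ≈ 2.502 × 6371 ≈ 15943 km, so the target fraction is f = 10000/15943 ≈ 0.627.
Interpolate at f ≈ 0.627 with slerp weights a = sin((1−f)δ)/sin δ ≈ 1.346, b = sin(fδ)/sin δ ≈ 1.676.
p = a·p₁ + b·p₂ ≈ (0.996, 0.007, -0.093); φ = arcsin(p_z) ≈ -5.35°, λ = atan2(p_y, p_x) ≈ 0.40°.

≈ lat -5.3°, lon 0.4°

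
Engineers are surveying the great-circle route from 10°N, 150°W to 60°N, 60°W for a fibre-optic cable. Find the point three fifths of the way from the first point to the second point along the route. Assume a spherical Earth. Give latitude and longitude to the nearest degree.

The haversine formula gives a central angle δ ≈ 1.420 rad (81.4°) between the endpoints.
Interpolate at f = 3/5 with slerp weights a = sin((1−f)δ)/sin δ ≈ 0.544, b = sin(fδ)/sin δ ≈ 0.761.
p = a·p₁ + b·p₂ ≈ (-0.274, -0.598, 0.754); φ = arcsin(p_z) ≈ 48.91°, λ = atan2(p_y, p_x) ≈ -114.61°.

≈ 49°N, 115°W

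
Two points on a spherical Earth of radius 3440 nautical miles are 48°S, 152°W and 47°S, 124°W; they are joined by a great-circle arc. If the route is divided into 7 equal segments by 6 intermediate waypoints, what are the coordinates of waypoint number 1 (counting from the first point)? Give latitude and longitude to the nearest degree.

≈ 48°S, 148°W

From cos δ = sin φ₁ sin φ₂ + cos φ₁ cos φ₂ cos Δλ, the central angle is δ ≈ 0.329 rad (18.8°).
Interpolate at f = 1/7 with slerp weights a = sin((1−f)δ)/sin δ ≈ 0.861, b = sin(fδ)/sin δ ≈ 0.145.
p = a·p₁ + b·p₂ ≈ (-0.564, -0.353, -0.746); φ = arcsin(p_z) ≈ -48.28°, λ = atan2(p_y, p_x) ≈ -147.99°.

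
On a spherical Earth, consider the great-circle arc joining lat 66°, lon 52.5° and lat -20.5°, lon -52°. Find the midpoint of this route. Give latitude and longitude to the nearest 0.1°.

From cos δ = sin φ₁ sin φ₂ + cos φ₁ cos φ₂ cos Δλ, the central angle is δ ≈ 1.999 rad (114.5°).
Interpolate at f = 1/2 with slerp weights a = sin((1−f)δ)/sin δ ≈ 0.925, b = sin(fδ)/sin δ ≈ 0.925.
p = a·p₁ + b·p₂ ≈ (0.762, -0.384, 0.521); φ = arcsin(p_z) ≈ 31.40°, λ = atan2(p_y, p_x) ≈ -26.75°.

≈ lat 31.4°, lon -26.7°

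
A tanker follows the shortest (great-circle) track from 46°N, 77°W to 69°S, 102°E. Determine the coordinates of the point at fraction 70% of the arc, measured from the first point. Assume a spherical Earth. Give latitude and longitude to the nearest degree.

≈ 64°S, 75°W

Convert each endpoint to a unit vector on the sphere (x = cos φ cos λ, y = cos φ sin λ, z = sin φ).
The central angle between the endpoints is δ = arccos(p₁·p₂) ≈ 2.740 rad (157.0°).
Interpolate at f = 0.70 with slerp weights a = sin((1−f)δ)/sin δ ≈ 1.874, b = sin(fδ)/sin δ ≈ 2.406.
p = a·p₁ + b·p₂ ≈ (0.114, -0.425, -0.898); φ = arcsin(p_z) ≈ -63.89°, λ = atan2(p_y, p_x) ≈ -75.04°.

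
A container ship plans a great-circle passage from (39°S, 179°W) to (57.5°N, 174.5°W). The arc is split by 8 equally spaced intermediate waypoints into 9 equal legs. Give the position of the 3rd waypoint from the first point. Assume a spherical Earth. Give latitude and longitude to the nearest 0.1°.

The haversine formula gives a central angle δ ≈ 1.686 rad (96.6°) between the endpoints.
Interpolate at f = 3/9 with slerp weights a = sin((1−f)δ)/sin δ ≈ 0.908, b = sin(fδ)/sin δ ≈ 0.536.
p = a·p₁ + b·p₂ ≈ (-0.992, -0.040, -0.119); φ = arcsin(p_z) ≈ -6.83°, λ = atan2(p_y, p_x) ≈ -177.70°.

≈ (6.8°S, 177.7°W)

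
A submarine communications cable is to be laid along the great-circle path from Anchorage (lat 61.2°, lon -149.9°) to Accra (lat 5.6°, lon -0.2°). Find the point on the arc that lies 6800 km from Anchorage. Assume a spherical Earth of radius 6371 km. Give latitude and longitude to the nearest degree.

≈ lat 51°, lon -18°

Write both endpoints as unit vectors p₁, p₂ with components (cos φ cos λ, cos φ sin λ, sin φ).
The central angle between the endpoints is δ = arccos(p₁·p₂) ≈ 1.905 rad (109.2°). The total great-circle distance is δ·R ≈ 1.905 × 6371 ≈ 12140 km, so the target fraction is f = 6800/12140 ≈ 0.560.
Interpolate at f ≈ 0.560 with slerp weights a = sin((1−f)δ)/sin δ ≈ 0.787, b = sin(fδ)/sin δ ≈ 0.927.
p = a·p₁ + b·p₂ ≈ (0.595, -0.193, 0.780); φ = arcsin(p_z) ≈ 51.28°, λ = atan2(p_y, p_x) ≈ -18.01°.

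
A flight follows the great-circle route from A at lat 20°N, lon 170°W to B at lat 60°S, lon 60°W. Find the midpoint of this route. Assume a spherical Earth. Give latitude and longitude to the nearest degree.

Write both endpoints as unit vectors p₁, p₂ with components (cos φ cos λ, cos φ sin λ, sin φ).
The central angle between the endpoints is δ = arccos(p₁·p₂) ≈ 2.045 rad (117.2°).
Interpolate at f = 1/2 with slerp weights a = sin((1−f)δ)/sin δ ≈ 0.959, b = sin(fδ)/sin δ ≈ 0.959.
p = a·p₁ + b·p₂ ≈ (-0.648, -0.572, -0.503); φ = arcsin(p_z) ≈ -30.18°, λ = atan2(p_y, p_x) ≈ -138.57°.

≈ lat 30°S, lon 139°W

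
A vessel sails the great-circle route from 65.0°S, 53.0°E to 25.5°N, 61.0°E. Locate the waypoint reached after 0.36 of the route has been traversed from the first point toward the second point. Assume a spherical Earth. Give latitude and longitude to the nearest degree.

≈ 32°S, 58°E

The haversine formula gives a central angle δ ≈ 1.583 rad (90.7°) between the endpoints.
Interpolate at f = 0.36 with slerp weights a = sin((1−f)δ)/sin δ ≈ 0.849, b = sin(fδ)/sin δ ≈ 0.540.
p = a·p₁ + b·p₂ ≈ (0.452, 0.712, -0.537); φ = arcsin(p_z) ≈ -32.47°, λ = atan2(p_y, p_x) ≈ 57.61°.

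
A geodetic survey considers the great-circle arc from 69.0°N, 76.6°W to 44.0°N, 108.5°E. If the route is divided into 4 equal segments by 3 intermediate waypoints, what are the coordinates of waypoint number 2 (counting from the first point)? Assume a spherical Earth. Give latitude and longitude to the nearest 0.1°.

Convert each endpoint to a unit vector on the sphere (x = cos φ cos λ, y = cos φ sin λ, z = sin φ).
The central angle between the endpoints is δ = arccos(p₁·p₂) ≈ 1.168 rad (66.9°).
Interpolate at f = 2/4 with slerp weights a = sin((1−f)δ)/sin δ ≈ 0.599, b = sin(fδ)/sin δ ≈ 0.599.
p = a·p₁ + b·p₂ ≈ (-0.087, 0.200, 0.976); φ = arcsin(p_z) ≈ 77.41°, λ = atan2(p_y, p_x) ≈ 113.52°.

≈ 77.4°N, 113.5°E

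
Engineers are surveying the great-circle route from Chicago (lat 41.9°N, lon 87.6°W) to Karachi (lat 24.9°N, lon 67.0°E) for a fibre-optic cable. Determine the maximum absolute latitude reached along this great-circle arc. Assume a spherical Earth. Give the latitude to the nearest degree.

The great circle lies in the plane with unit normal n̂ = (p₁ × p₂)/|p₁ × p₂|.
Here n̂_z ≈ +0.307; the vertex latitude is φ_max = arccos|n̂_z| ≈ 72.1°.
Check via Clairaut: cos φ_max = |cos φ₁| · sin C = cos(41.9°)·sin(24.3°) ≈ 0.307, again giving ≈ 72.1°.

≈ 72°N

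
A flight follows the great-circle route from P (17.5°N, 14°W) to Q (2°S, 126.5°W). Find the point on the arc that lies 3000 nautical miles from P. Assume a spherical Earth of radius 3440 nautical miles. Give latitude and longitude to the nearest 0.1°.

Convert each endpoint to a unit vector on the sphere (x = cos φ cos λ, y = cos φ sin λ, z = sin φ).
The central angle between the endpoints is δ = arccos(p₁·p₂) ≈ 1.955 rad (112.0°). The total great-circle distance is δ·R ≈ 1.955 × 3440 ≈ 6727 nmi, so the target fraction is f = 3000/6727 ≈ 0.446.
Interpolate at f ≈ 0.446 with slerp weights a = sin((1−f)δ)/sin δ ≈ 0.953, b = sin(fδ)/sin δ ≈ 0.826.
p = a·p₁ + b·p₂ ≈ (0.391, -0.884, 0.258); φ = arcsin(p_z) ≈ 14.94°, λ = atan2(p_y, p_x) ≈ -66.13°.

≈ (14.9°N, 66.1°W)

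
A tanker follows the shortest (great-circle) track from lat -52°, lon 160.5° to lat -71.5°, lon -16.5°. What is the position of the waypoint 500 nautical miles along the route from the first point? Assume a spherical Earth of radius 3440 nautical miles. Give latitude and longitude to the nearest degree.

≈ lat -60°, lon 160°

Convert each endpoint to a unit vector on the sphere (x = cos φ cos λ, y = cos φ sin λ, z = sin φ).
The central angle between the endpoints is δ = arccos(p₁·p₂) ≈ 0.986 rad (56.5°). The total great-circle distance is δ·R ≈ 0.986 × 3440 ≈ 3391 nmi, so the target fraction is f = 500/3391 ≈ 0.147.
Interpolate at f ≈ 0.147 with slerp weights a = sin((1−f)δ)/sin δ ≈ 0.894, b = sin(fδ)/sin δ ≈ 0.174.
p = a·p₁ + b·p₂ ≈ (-0.466, 0.168, -0.869); φ = arcsin(p_z) ≈ -60.33°, λ = atan2(p_y, p_x) ≈ 160.17°.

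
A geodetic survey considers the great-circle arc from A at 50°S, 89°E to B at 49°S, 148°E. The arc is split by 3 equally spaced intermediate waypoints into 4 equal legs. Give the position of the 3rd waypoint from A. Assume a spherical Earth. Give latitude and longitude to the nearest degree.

Convert each endpoint to a unit vector on the sphere (x = cos φ cos λ, y = cos φ sin λ, z = sin φ).
The central angle between the endpoints is δ = arccos(p₁·p₂) ≈ 0.651 rad (37.3°).
Interpolate at f = 3/4 with slerp weights a = sin((1−f)δ)/sin δ ≈ 0.267, b = sin(fδ)/sin δ ≈ 0.774.
p = a·p₁ + b·p₂ ≈ (-0.428, 0.441, -0.789); φ = arcsin(p_z) ≈ -52.10°, λ = atan2(p_y, p_x) ≈ 134.12°.

≈ 52°S, 134°E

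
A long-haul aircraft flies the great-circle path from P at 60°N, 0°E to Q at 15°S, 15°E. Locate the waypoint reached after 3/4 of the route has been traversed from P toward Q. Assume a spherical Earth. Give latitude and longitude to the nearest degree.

≈ 4°N, 13°E

Convert each endpoint to a unit vector on the sphere (x = cos φ cos λ, y = cos φ sin λ, z = sin φ).
The central angle between the endpoints is δ = arccos(p₁·p₂) ≈ 1.326 rad (76.0°).
Interpolate at f = 3/4 with slerp weights a = sin((1−f)δ)/sin δ ≈ 0.335, b = sin(fδ)/sin δ ≈ 0.864.
p = a·p₁ + b·p₂ ≈ (0.974, 0.216, 0.067); φ = arcsin(p_z) ≈ 3.83°, λ = atan2(p_y, p_x) ≈ 12.51°.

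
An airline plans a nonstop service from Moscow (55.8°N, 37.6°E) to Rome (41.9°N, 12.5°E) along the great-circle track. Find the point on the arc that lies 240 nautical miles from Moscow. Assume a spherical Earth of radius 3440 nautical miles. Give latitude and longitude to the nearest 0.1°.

≈ 53.7°N, 31.8°E

From cos δ = sin φ₁ sin φ₂ + cos φ₁ cos φ₂ cos Δλ, the central angle is δ ≈ 0.373 rad (21.4°). The total great-circle distance is δ·R ≈ 0.373 × 3440 ≈ 1283 nmi, so the target fraction is f = 240/1283 ≈ 0.187.
Interpolate at f ≈ 0.187 with slerp weights a = sin((1−f)δ)/sin δ ≈ 0.819, b = sin(fδ)/sin δ ≈ 0.191.
p = a·p₁ + b·p₂ ≈ (0.504, 0.312, 0.805); φ = arcsin(p_z) ≈ 53.66°, λ = atan2(p_y, p_x) ≈ 31.75°.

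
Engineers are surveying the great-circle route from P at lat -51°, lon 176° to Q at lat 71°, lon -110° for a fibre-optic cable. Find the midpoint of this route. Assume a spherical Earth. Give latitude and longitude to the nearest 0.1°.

From cos δ = sin φ₁ sin φ₂ + cos φ₁ cos φ₂ cos Δλ, the central angle is δ ≈ 2.316 rad (132.7°).
Interpolate at f = 1/2 with slerp weights a = sin((1−f)δ)/sin δ ≈ 1.247, b = sin(fδ)/sin δ ≈ 1.247.
p = a·p₁ + b·p₂ ≈ (-0.922, -0.327, 0.210); φ = arcsin(p_z) ≈ 12.12°, λ = atan2(p_y, p_x) ≈ -160.48°.

≈ lat 12.1°, lon -160.5°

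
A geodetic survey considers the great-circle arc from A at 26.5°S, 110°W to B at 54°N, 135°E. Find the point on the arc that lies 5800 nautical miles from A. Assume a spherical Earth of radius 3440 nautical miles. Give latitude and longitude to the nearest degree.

≈ 46°N, 180°E

The haversine formula gives a central angle δ ≈ 2.194 rad (125.7°) between the endpoints. The total great-circle distance is δ·R ≈ 2.194 × 3440 ≈ 7546 nmi, so the target fraction is f = 5800/7546 ≈ 0.769.
Interpolate at f ≈ 0.769 with slerp weights a = sin((1−f)δ)/sin δ ≈ 0.598, b = sin(fδ)/sin δ ≈ 1.223.
p = a·p₁ + b·p₂ ≈ (-0.691, 0.005, 0.722); φ = arcsin(p_z) ≈ 46.25°, λ = atan2(p_y, p_x) ≈ 179.58°.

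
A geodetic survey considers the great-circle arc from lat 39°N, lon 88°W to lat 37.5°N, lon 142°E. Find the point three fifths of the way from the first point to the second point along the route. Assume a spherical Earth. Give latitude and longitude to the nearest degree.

Write both endpoints as unit vectors p₁, p₂ with components (cos φ cos λ, cos φ sin λ, sin φ).
The central angle between the endpoints is δ = arccos(p₁·p₂) ≈ 1.584 rad (90.8°).
Interpolate at f = 3/5 with slerp weights a = sin((1−f)δ)/sin δ ≈ 0.592, b = sin(fδ)/sin δ ≈ 0.814.
p = a·p₁ + b·p₂ ≈ (-0.493, -0.062, 0.868); φ = arcsin(p_z) ≈ 60.23°, λ = atan2(p_y, p_x) ≈ -172.78°.

≈ lat 60°N, lon 173°W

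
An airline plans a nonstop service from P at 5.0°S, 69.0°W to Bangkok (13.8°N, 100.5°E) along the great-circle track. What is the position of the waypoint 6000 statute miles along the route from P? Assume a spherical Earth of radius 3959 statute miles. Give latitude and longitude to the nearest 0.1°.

Convert each endpoint to a unit vector on the sphere (x = cos φ cos λ, y = cos φ sin λ, z = sin φ).
The central angle between the endpoints is δ = arccos(p₁·p₂) ≈ 2.905 rad (166.4°). The total great-circle distance is δ·R ≈ 2.905 × 3959 ≈ 11499 mi, so the target fraction is f = 6000/11499 ≈ 0.522.
Interpolate at f ≈ 0.522 with slerp weights a = sin((1−f)δ)/sin δ ≈ 4.188, b = sin(fδ)/sin δ ≈ 4.251.
p = a·p₁ + b·p₂ ≈ (0.743, 0.165, 0.649); φ = arcsin(p_z) ≈ 40.47°, λ = atan2(p_y, p_x) ≈ 12.52°.

≈ 40.5°N, 12.5°E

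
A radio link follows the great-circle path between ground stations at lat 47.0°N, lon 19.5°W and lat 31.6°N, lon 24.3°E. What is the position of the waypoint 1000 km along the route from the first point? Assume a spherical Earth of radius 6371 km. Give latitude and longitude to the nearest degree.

≈ lat 45°N, lon 7°W

Write both endpoints as unit vectors p₁, p₂ with components (cos φ cos λ, cos φ sin λ, sin φ).
The central angle between the endpoints is δ = arccos(p₁·p₂) ≈ 0.639 rad (36.6°). The total great-circle distance is δ·R ≈ 0.639 × 6371 ≈ 4073 km, so the target fraction is f = 1000/4073 ≈ 0.245.
Interpolate at f ≈ 0.245 with slerp weights a = sin((1−f)δ)/sin δ ≈ 0.777, b = sin(fδ)/sin δ ≈ 0.262.
p = a·p₁ + b·p₂ ≈ (0.703, -0.085, 0.706); φ = arcsin(p_z) ≈ 44.90°, λ = atan2(p_y, p_x) ≈ -6.91°.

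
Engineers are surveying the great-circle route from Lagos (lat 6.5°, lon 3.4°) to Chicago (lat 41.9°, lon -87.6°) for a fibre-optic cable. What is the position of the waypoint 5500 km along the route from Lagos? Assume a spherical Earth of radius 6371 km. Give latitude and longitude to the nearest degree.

≈ lat 35°, lon -41°

From cos δ = sin φ₁ sin φ₂ + cos φ₁ cos φ₂ cos Δλ, the central angle is δ ≈ 1.508 rad (86.4°). The total great-circle distance is δ·R ≈ 1.508 × 6371 ≈ 9608 km, so the target fraction is f = 5500/9608 ≈ 0.572.
Interpolate at f ≈ 0.572 with slerp weights a = sin((1−f)δ)/sin δ ≈ 0.602, b = sin(fδ)/sin δ ≈ 0.761.
p = a·p₁ + b·p₂ ≈ (0.621, -0.531, 0.577); φ = arcsin(p_z) ≈ 35.22°, λ = atan2(p_y, p_x) ≈ -40.52°.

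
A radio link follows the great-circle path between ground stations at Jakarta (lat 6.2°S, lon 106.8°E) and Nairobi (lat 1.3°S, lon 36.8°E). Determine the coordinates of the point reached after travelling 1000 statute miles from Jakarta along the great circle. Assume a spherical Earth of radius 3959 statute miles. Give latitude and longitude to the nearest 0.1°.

The haversine formula gives a central angle δ ≈ 1.221 rad (70.0°) between the endpoints. The total great-circle distance is δ·R ≈ 1.221 × 3959 ≈ 4835 mi, so the target fraction is f = 1000/4835 ≈ 0.207.
Interpolate at f ≈ 0.207 with slerp weights a = sin((1−f)δ)/sin δ ≈ 0.877, b = sin(fδ)/sin δ ≈ 0.266.
p = a·p₁ + b·p₂ ≈ (-0.039, 0.994, -0.101); φ = arcsin(p_z) ≈ -5.78°, λ = atan2(p_y, p_x) ≈ 92.25°.

≈ lat 5.8°S, lon 92.3°E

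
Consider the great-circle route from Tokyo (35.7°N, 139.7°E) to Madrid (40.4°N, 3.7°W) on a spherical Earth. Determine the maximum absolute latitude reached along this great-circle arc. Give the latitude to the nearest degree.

The great circle lies in the plane with unit normal n̂ = (p₁ × p₂)/|p₁ × p₂|.
Here n̂_z ≈ -0.371; the vertex latitude is φ_max = arccos|n̂_z| ≈ 68.2°.
Check via Clairaut: cos φ_max = |cos φ₁| · sin C = cos(35.7°)·sin(27.2°) ≈ 0.371, again giving ≈ 68.2°.

≈ 68°N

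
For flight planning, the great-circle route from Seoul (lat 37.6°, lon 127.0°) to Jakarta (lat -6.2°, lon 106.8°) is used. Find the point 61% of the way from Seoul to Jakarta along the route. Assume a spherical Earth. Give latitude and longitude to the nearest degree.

Write both endpoints as unit vectors p₁, p₂ with components (cos φ cos λ, cos φ sin λ, sin φ).
The central angle between the endpoints is δ = arccos(p₁·p₂) ≈ 0.832 rad (47.7°).
Interpolate at f = 0.61 with slerp weights a = sin((1−f)δ)/sin δ ≈ 0.431, b = sin(fδ)/sin δ ≈ 0.657.
p = a·p₁ + b·p₂ ≈ (-0.395, 0.899, 0.192); φ = arcsin(p_z) ≈ 11.08°, λ = atan2(p_y, p_x) ≈ 113.71°.

≈ lat 11°, lon 114°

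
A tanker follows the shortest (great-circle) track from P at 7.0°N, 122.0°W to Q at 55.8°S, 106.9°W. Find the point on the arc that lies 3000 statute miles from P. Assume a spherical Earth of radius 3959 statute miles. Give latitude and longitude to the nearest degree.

Convert each endpoint to a unit vector on the sphere (x = cos φ cos λ, y = cos φ sin λ, z = sin φ).
The central angle between the endpoints is δ = arccos(p₁·p₂) ≈ 1.118 rad (64.0°). The total great-circle distance is δ·R ≈ 1.118 × 3959 ≈ 4425 mi, so the target fraction is f = 3000/4425 ≈ 0.678.
Interpolate at f ≈ 0.678 with slerp weights a = sin((1−f)δ)/sin δ ≈ 0.392, b = sin(fδ)/sin δ ≈ 0.764.
p = a·p₁ + b·p₂ ≈ (-0.331, -0.741, -0.585); φ = arcsin(p_z) ≈ -35.77°, λ = atan2(p_y, p_x) ≈ -114.07°.

≈ 36°S, 114°W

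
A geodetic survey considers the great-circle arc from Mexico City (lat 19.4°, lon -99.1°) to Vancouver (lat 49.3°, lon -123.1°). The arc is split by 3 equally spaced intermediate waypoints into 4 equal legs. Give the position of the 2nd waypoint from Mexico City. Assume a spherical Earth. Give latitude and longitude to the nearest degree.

From cos δ = sin φ₁ sin φ₂ + cos φ₁ cos φ₂ cos Δλ, the central angle is δ ≈ 0.620 rad (35.5°).
Interpolate at f = 2/4 with slerp weights a = sin((1−f)δ)/sin δ ≈ 0.525, b = sin(fδ)/sin δ ≈ 0.525.
p = a·p₁ + b·p₂ ≈ (-0.265, -0.776, 0.572); φ = arcsin(p_z) ≈ 34.92°, λ = atan2(p_y, p_x) ≈ -108.88°.

≈ lat 35°, lon -109°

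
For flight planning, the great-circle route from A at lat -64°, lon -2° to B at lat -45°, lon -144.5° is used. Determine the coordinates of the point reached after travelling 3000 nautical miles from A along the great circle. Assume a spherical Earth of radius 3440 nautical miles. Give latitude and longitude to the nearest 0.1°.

Convert each endpoint to a unit vector on the sphere (x = cos φ cos λ, y = cos φ sin λ, z = sin φ).
The central angle between the endpoints is δ = arccos(p₁·p₂) ≈ 1.171 rad (67.1°). The total great-circle distance is δ·R ≈ 1.171 × 3440 ≈ 4027 nmi, so the target fraction is f = 3000/4027 ≈ 0.745.
Interpolate at f ≈ 0.745 with slerp weights a = sin((1−f)δ)/sin δ ≈ 0.319, b = sin(fδ)/sin δ ≈ 0.831.
p = a·p₁ + b·p₂ ≈ (-0.339, -0.346, -0.875); φ = arcsin(p_z) ≈ -61.03°, λ = atan2(p_y, p_x) ≈ -134.37°.

≈ lat -61.0°, lon -134.4°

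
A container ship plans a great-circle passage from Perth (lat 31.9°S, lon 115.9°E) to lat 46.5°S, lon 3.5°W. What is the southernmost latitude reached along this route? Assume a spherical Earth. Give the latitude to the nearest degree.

The great circle lies in the plane with unit normal n̂ = (p₁ × p₂)/|p₁ × p₂|.
Here n̂_z ≈ -0.512; the vertex latitude is φ_max = arccos|n̂_z| ≈ 59.2°.
Check via Clairaut: cos φ_max = |cos φ₁| · sin C = cos(31.9°)·sin(142.9°) ≈ 0.512, again giving ≈ 59.2°.

≈ 59°S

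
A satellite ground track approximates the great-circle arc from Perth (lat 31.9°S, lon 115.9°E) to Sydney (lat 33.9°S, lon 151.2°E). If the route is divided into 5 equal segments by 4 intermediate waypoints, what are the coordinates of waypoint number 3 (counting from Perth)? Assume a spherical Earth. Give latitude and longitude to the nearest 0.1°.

Write both endpoints as unit vectors p₁, p₂ with components (cos φ cos λ, cos φ sin λ, sin φ).
The central angle between the endpoints is δ = arccos(p₁·p₂) ≈ 0.516 rad (29.6°).
Interpolate at f = 3/5 with slerp weights a = sin((1−f)δ)/sin δ ≈ 0.415, b = sin(fδ)/sin δ ≈ 0.617.
p = a·p₁ + b·p₂ ≈ (-0.603, 0.564, -0.564); φ = arcsin(p_z) ≈ -34.33°, λ = atan2(p_y, p_x) ≈ 136.92°.

≈ lat 34.3°S, lon 136.9°E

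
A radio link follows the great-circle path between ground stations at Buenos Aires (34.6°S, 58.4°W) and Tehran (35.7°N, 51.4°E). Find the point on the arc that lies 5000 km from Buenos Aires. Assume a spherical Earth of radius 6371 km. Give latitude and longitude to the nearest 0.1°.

Write both endpoints as unit vectors p₁, p₂ with components (cos φ cos λ, cos φ sin λ, sin φ).
The central angle between the endpoints is δ = arccos(p₁·p₂) ≈ 2.163 rad (123.9°). The total great-circle distance is δ·R ≈ 2.163 × 6371 ≈ 13777 km, so the target fraction is f = 5000/13777 ≈ 0.363.
Interpolate at f ≈ 0.363 with slerp weights a = sin((1−f)δ)/sin δ ≈ 1.182, b = sin(fδ)/sin δ ≈ 0.851.
p = a·p₁ + b·p₂ ≈ (0.941, -0.289, -0.175); φ = arcsin(p_z) ≈ -10.06°, λ = atan2(p_y, p_x) ≈ -17.05°.

≈ 10.1°S, 17.0°W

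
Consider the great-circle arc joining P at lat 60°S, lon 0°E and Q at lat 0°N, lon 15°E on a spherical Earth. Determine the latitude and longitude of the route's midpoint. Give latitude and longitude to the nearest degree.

Write both endpoints as unit vectors p₁, p₂ with components (cos φ cos λ, cos φ sin λ, sin φ).
The central angle between the endpoints is δ = arccos(p₁·p₂) ≈ 1.067 rad (61.1°).
Interpolate at f = 1/2 with slerp weights a = sin((1−f)δ)/sin δ ≈ 0.581, b = sin(fδ)/sin δ ≈ 0.581.
p = a·p₁ + b·p₂ ≈ (0.851, 0.150, -0.503); φ = arcsin(p_z) ≈ -30.19°, λ = atan2(p_y, p_x) ≈ 10.01°.

≈ lat 30°S, lon 10°E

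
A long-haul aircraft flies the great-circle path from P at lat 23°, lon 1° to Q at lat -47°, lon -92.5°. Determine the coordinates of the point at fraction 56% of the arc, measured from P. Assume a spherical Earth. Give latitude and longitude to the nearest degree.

≈ lat -22°, lon -42°

Convert each endpoint to a unit vector on the sphere (x = cos φ cos λ, y = cos φ sin λ, z = sin φ).
The central angle between the endpoints is δ = arccos(p₁·p₂) ≈ 1.901 rad (108.9°).
Interpolate at f = 0.56 with slerp weights a = sin((1−f)δ)/sin δ ≈ 0.785, b = sin(fδ)/sin δ ≈ 0.924.
p = a·p₁ + b·p₂ ≈ (0.695, -0.617, -0.370); φ = arcsin(p_z) ≈ -21.69°, λ = atan2(p_y, p_x) ≈ -41.63°.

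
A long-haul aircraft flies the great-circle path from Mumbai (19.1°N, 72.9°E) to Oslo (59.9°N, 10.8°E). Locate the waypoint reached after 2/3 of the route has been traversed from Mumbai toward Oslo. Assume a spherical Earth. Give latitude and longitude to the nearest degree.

Convert each endpoint to a unit vector on the sphere (x = cos φ cos λ, y = cos φ sin λ, z = sin φ).
The central angle between the endpoints is δ = arccos(p₁·p₂) ≈ 1.042 rad (59.7°).
Interpolate at f = 2/3 with slerp weights a = sin((1−f)δ)/sin δ ≈ 0.394, b = sin(fδ)/sin δ ≈ 0.741.
p = a·p₁ + b·p₂ ≈ (0.475, 0.426, 0.770); φ = arcsin(p_z) ≈ 50.38°, λ = atan2(p_y, p_x) ≈ 41.88°.

≈ 50°N, 42°E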